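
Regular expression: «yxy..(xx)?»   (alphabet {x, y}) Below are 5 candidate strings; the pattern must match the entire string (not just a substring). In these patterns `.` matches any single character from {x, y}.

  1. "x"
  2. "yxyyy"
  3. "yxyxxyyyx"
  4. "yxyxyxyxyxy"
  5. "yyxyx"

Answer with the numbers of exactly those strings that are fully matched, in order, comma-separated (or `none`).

1 → no match — must start with "yxy"
2 → match
3 → no match
4 → no match
5 → no match — must start with "yxy"

2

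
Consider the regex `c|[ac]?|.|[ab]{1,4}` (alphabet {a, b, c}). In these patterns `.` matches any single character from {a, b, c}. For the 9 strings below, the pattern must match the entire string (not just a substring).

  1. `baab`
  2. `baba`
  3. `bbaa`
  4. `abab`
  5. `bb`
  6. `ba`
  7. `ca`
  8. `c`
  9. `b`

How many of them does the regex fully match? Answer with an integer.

1. `baab` → match
2. `baba` → match
3. `bbaa` → match
4. `abab` → match
5. `bb` → match
6. `ba` → match
7. `ca` → no match
8. `c` → match
9. `b` → match
Total matched: 8

8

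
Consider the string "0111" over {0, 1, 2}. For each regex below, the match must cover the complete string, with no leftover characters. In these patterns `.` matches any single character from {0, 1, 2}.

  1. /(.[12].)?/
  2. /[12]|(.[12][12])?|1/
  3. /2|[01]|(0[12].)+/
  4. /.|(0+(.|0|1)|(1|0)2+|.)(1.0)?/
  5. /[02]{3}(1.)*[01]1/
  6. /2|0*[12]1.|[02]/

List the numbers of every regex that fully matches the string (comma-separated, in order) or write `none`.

1 → no match
2 → no match
3 → no match
4 → no match
5 → no match
6 → match

6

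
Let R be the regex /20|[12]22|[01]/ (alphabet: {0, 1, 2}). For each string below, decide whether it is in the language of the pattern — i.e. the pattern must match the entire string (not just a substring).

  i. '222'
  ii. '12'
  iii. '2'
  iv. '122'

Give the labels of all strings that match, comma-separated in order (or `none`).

i → match
ii → no match
iii → no match
iv → match

i, iv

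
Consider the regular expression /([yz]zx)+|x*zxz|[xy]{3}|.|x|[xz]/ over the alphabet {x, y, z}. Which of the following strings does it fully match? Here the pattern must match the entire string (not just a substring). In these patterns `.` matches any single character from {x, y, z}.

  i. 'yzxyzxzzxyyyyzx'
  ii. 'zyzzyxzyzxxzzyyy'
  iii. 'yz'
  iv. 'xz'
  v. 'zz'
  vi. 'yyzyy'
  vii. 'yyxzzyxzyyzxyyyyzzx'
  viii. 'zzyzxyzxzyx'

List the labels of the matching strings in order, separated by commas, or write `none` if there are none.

i → no match
ii → no match
iii → no match
iv → no match
v → no match
vi → no match
vii → no match
viii → no match

none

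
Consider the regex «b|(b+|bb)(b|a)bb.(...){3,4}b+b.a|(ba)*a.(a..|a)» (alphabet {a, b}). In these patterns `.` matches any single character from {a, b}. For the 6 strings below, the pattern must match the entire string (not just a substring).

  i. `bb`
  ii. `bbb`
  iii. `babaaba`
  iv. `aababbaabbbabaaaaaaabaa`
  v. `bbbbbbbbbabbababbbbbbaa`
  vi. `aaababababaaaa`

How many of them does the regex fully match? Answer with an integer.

i → no match
ii → no match
iii → match
iv → no match
v → match
vi → no match
Total matched: 2

2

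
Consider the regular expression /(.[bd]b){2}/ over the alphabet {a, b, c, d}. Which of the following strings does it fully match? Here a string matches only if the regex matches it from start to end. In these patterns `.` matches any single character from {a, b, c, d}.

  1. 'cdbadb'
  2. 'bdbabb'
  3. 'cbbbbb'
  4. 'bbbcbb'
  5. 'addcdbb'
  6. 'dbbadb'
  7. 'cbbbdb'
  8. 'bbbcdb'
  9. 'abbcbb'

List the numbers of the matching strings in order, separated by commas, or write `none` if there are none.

1. 'cdbadb' → match
2. 'bdbabb' → match
3. 'cbbbbb' → match
4. 'bbbcbb' → match
5. 'addcdbb' → no match
6. 'dbbadb' → match
7. 'cbbbdb' → match
8. 'bbbcdb' → match
9. 'abbcbb' → match

1, 2, 3, 4, 6, 7, 8, 9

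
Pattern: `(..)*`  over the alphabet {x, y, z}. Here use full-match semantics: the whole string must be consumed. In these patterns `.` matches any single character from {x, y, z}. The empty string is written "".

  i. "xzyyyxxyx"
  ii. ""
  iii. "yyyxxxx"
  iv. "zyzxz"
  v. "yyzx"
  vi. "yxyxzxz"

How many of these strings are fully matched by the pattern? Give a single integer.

i. "xzyyyxxyx" → no match
ii. "" → match
iii. "yyyxxxx" → no match
iv. "zyzxz" → no match
v. "yyzx" → match
vi. "yxyxzxz" → no match
Total matched: 2

2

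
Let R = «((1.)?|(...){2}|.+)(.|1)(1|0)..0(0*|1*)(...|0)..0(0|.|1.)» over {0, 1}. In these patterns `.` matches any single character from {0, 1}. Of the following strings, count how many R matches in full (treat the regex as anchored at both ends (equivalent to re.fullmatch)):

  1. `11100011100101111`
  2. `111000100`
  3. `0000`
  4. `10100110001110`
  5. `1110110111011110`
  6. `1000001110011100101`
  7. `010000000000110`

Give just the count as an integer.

1

1 → no match
2. `111000100` → no match
3. `0000` → no match
4 → no match
5 → no match
6 → match
7 → no match
Total matched: 1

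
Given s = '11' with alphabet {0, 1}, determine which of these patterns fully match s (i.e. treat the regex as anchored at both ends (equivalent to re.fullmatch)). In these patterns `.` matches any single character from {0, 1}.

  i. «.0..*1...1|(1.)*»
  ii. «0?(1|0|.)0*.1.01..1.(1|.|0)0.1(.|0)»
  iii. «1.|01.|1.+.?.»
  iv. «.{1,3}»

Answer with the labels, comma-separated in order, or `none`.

i → match
ii → no match
iii → match
iv → match

i, iii, iv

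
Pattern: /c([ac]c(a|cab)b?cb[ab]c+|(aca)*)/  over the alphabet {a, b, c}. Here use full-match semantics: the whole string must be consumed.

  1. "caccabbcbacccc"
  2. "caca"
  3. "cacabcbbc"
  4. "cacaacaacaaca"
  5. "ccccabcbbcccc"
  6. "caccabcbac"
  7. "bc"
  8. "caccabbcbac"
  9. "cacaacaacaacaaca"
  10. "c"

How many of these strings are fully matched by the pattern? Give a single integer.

9

1 → match
2. "caca" → match
3. "cacabcbbc" → match
4 → match
5 → match
6. "caccabcbac" → match
7. "bc" → no match — must start with "c"
8. "caccabbcbac" → match
9 → match
10. "c" → match
Total matched: 9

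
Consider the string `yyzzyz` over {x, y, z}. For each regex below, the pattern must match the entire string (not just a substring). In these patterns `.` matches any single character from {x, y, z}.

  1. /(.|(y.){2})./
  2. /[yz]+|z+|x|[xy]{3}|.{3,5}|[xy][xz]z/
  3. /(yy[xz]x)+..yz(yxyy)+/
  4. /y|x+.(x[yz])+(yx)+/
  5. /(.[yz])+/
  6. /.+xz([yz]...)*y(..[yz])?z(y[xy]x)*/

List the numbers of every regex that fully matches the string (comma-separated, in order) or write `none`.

2, 5

1 → no match
2 → match
3 → no match — must end with `yxyy`
4 → no match
5 → match
6 → no match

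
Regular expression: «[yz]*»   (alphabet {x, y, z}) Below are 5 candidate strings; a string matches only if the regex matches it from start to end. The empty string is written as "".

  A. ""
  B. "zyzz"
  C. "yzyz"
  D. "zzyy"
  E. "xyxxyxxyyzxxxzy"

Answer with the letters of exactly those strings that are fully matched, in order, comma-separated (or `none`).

A → match
B → match
C → match
D → match
E → no match

A, B, C, D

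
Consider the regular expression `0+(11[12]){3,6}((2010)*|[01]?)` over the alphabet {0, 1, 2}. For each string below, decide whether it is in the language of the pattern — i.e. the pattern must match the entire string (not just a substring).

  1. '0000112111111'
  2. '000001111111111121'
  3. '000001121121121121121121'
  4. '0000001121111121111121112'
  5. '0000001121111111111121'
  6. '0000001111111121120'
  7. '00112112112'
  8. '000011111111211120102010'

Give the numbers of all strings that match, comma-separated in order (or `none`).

1, 2, 3, 5, 6, 7, 8

1 → match
2 → match
3 → match
4 → no match
5 → match
6 → match
7 → match
8 → match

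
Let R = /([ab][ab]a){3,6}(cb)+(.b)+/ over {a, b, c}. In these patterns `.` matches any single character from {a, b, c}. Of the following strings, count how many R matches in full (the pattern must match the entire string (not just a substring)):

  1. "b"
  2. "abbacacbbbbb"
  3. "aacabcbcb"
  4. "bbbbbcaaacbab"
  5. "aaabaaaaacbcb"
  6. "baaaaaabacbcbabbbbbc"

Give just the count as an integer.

1 → no match
2 → no match
3 → no match
4 → no match
5 → match
6 → no match — must end with "b"
Total matched: 1

1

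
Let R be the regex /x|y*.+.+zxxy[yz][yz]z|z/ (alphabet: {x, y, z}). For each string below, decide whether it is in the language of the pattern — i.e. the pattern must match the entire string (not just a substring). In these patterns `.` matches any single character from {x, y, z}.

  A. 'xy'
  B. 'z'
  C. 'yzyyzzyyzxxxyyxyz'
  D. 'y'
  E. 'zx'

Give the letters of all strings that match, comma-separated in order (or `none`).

B

A → no match
B → match
C → no match
D → no match
E → no match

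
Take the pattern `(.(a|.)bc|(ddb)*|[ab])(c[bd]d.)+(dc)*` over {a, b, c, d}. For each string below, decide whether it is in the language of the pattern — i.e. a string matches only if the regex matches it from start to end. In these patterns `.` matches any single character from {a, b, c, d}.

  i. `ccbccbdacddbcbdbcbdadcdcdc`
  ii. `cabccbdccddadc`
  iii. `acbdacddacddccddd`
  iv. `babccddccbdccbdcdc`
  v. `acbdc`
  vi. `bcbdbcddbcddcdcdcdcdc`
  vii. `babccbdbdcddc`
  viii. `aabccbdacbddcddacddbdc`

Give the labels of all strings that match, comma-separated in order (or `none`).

i, ii, iii, iv, v, vi, viii

i → match
ii → match
iii → match
iv → match
v → match
vi → match
vii → no match
viii → match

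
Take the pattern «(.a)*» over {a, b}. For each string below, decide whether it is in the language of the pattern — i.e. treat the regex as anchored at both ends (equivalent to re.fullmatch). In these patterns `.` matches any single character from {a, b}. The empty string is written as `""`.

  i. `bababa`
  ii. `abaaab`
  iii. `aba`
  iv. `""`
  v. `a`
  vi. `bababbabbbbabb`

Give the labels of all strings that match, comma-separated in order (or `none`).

i → match
ii → no match
iii → no match
iv → match
v → no match
vi → no match

i, iv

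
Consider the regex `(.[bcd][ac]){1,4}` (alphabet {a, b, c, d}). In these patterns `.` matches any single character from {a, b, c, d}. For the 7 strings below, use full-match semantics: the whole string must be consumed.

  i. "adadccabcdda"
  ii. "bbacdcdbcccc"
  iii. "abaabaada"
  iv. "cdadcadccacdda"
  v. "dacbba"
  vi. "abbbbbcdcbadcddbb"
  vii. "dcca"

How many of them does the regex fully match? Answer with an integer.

i. "adadccabcdda" → match
ii. "bbacdcdbcccc" → match
iii. "abaabaada" → match
iv → no match
v. "dacbba" → no match
vi → no match
vii. "dcca" → no match
Total matched: 3

3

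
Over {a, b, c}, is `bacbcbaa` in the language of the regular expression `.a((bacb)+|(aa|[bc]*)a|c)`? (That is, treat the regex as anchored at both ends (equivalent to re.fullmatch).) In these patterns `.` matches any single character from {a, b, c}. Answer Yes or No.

No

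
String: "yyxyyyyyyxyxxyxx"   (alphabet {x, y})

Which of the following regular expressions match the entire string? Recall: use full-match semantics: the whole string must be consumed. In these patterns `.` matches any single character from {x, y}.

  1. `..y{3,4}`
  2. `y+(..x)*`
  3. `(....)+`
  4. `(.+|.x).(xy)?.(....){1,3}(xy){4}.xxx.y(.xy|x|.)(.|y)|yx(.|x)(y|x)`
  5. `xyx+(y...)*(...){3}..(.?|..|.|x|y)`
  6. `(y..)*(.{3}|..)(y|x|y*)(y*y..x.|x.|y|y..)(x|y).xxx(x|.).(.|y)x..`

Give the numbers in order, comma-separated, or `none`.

3

1 → no match — must end with "y"
2 → no match
3 → match
4 → no match
5 → no match — must start with "xyx"
6 → no match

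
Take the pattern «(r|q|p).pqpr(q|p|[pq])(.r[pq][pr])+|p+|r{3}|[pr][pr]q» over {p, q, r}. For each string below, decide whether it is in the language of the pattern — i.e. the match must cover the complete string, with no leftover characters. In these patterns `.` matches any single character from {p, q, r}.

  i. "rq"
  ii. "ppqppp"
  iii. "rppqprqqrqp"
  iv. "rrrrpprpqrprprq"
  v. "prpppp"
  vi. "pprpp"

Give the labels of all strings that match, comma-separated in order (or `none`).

iii

i → no match
ii → no match
iii → match
iv → no match
v → no match
vi → no match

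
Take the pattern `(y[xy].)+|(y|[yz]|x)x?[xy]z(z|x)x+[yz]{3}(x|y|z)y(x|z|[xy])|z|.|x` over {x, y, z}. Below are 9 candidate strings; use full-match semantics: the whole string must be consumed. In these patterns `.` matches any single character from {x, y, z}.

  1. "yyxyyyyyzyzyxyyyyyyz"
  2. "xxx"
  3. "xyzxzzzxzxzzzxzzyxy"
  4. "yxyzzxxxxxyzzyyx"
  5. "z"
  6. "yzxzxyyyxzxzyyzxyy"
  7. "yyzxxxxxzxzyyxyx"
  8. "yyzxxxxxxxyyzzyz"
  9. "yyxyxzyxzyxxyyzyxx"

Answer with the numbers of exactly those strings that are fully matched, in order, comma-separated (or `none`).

4, 5, 8, 9

1 → no match
2 → no match
3 → no match
4 → match
5 → match
6 → no match
7 → no match
8 → match
9 → match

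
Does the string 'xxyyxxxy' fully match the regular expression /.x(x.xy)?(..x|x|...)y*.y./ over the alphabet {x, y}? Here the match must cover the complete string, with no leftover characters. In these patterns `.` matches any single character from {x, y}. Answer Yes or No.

No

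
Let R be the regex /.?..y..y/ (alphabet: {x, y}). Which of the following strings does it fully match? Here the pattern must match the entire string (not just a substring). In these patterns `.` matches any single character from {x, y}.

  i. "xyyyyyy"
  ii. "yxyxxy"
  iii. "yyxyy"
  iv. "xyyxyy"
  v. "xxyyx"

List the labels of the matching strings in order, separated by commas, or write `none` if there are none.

i → match
ii → match
iii → no match
iv → match
v → no match — must end with "y"

i, ii, iv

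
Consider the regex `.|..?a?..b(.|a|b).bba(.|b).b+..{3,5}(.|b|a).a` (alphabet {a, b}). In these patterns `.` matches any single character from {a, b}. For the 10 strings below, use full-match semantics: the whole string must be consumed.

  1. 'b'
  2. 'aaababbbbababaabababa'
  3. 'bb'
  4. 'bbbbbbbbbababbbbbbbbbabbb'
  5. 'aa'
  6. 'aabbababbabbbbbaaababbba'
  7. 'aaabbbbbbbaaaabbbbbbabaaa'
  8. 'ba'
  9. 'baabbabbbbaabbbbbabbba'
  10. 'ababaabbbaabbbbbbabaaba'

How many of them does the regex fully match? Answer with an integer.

1

1 → match
2 → no match
3 → no match
4 → no match
5 → no match
6 → no match
7 → no match
8 → no match
9 → no match
10 → no match
Total matched: 1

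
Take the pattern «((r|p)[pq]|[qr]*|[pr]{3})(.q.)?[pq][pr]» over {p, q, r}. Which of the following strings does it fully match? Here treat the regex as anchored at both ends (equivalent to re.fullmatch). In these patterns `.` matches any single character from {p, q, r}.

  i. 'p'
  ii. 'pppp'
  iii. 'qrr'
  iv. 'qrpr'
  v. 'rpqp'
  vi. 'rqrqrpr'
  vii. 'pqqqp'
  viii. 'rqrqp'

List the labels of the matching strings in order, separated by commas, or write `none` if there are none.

ii, iv, v, vi, vii, viii

i → no match
ii → match
iii → no match
iv → match
v → match
vi → match
vii → match
viii → match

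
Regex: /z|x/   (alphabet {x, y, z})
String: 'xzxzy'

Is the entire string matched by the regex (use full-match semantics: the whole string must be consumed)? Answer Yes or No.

No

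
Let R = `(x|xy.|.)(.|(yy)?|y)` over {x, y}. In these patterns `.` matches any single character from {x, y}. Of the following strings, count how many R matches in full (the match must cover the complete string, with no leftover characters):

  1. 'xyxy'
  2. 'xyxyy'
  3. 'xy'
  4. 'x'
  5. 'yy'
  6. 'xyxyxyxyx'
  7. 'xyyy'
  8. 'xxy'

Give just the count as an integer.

6

1. 'xyxy' → match
2. 'xyxyy' → match
3. 'xy' → match
4. 'x' → match
5. 'yy' → match
6. 'xyxyxyxyx' → no match
7. 'xyyy' → match
8. 'xxy' → no match
Total matched: 6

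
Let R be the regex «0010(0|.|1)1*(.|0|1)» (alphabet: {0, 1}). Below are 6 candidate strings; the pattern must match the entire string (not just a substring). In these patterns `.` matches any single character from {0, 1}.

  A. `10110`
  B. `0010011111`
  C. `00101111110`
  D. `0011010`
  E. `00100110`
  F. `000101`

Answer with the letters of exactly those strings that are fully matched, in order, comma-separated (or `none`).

A → no match — must start with `0010`
B → match
C → match
D → no match — must start with `0010`
E → match
F → no match — must start with `0010`

B, C, E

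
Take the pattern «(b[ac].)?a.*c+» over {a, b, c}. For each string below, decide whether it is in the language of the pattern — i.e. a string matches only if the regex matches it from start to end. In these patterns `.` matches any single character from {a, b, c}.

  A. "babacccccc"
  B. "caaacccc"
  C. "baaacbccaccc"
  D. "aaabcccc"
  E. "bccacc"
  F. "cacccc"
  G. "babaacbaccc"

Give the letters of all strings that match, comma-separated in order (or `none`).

A, C, D, E, G

A → match
B → no match
C → match
D → match
E → match
F → no match
G → match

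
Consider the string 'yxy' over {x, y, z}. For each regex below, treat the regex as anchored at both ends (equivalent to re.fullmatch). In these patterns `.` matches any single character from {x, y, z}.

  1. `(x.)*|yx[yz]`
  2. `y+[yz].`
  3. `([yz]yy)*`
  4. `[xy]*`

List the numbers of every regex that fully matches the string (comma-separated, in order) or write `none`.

1 → match
2 → no match
3 → no match
4 → match

1, 4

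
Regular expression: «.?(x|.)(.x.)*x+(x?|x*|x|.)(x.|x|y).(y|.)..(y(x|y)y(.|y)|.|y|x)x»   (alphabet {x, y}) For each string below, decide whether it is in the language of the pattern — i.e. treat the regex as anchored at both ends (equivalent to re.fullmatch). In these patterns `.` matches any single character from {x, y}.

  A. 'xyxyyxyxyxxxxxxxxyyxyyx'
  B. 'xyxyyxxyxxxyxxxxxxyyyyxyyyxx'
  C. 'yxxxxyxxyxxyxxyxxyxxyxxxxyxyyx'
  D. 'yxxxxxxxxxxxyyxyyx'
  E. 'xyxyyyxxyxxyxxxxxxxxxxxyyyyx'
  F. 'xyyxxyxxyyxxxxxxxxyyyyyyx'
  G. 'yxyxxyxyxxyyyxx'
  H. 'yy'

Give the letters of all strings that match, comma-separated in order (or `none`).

D

A → no match
B → no match
C → no match
D → match
E → no match
F → no match
G → no match
H → no match — must end with 'x'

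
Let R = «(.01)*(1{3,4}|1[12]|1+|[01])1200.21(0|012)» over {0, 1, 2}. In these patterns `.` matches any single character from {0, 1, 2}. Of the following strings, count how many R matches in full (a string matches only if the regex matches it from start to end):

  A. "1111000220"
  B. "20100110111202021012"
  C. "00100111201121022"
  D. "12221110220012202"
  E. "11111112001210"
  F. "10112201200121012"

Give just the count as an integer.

1

A → no match
B → no match
C → no match
D → no match
E → match
F → no match
Total matched: 1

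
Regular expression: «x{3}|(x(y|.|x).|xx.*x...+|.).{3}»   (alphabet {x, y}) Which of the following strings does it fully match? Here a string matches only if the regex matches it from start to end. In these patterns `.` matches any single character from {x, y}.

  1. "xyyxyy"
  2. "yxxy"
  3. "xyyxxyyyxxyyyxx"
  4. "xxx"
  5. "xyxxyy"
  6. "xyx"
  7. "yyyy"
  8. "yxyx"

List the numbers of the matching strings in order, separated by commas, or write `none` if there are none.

1, 2, 4, 5, 7, 8

1. "xyyxyy" → match
2. "yxxy" → match
3 → no match
4. "xxx" → match
5. "xyxxyy" → match
6. "xyx" → no match
7. "yyyy" → match
8. "yxyx" → match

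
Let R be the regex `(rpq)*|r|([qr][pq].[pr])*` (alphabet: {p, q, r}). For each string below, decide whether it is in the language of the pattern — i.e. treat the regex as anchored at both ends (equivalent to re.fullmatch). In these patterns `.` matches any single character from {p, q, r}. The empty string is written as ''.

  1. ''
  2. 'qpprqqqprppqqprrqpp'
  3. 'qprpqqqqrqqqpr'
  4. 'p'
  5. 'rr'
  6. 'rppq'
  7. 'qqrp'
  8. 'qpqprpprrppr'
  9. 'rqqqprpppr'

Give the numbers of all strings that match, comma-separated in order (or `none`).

1, 7, 8

1 → match
2 → no match
3 → no match
4 → no match
5 → no match
6 → no match
7 → match
8 → match
9 → no match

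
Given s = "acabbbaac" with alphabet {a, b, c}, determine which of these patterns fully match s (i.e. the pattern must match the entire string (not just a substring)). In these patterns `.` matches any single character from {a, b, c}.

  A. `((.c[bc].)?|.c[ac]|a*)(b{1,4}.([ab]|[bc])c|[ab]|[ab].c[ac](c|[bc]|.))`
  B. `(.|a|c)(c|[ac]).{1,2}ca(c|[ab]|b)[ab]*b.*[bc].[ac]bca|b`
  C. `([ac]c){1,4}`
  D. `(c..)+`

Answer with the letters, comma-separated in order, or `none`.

A

A → match
B → no match
C → no match
D → no match — must start with "c"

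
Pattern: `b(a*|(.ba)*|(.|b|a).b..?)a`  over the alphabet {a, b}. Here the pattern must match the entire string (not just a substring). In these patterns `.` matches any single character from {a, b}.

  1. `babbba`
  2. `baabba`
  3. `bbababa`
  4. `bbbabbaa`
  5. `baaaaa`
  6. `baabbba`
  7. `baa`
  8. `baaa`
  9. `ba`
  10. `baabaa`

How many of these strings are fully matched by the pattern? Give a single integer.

1. `babbba` → match
2. `baabba` → match
3. `bbababa` → match
4. `bbbabbaa` → match
5. `baaaaa` → match
6. `baabbba` → match
7. `baa` → match
8. `baaa` → match
9. `ba` → match
10. `baabaa` → match
Total matched: 10

10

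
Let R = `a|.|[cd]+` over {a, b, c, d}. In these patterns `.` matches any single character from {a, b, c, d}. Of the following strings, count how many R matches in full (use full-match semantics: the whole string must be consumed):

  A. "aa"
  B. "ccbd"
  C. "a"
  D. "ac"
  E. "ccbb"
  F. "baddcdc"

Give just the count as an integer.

1

A → no match
B → no match
C → match
D → no match
E → no match
F → no match
Total matched: 1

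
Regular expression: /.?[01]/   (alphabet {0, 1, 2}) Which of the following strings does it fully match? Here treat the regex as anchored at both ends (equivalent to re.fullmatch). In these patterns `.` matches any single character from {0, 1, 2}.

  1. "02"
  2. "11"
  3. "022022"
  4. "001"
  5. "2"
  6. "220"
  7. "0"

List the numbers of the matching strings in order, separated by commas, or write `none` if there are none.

1. "02" → no match
2. "11" → match
3. "022022" → no match
4. "001" → no match
5. "2" → no match
6. "220" → no match
7. "0" → match

2, 7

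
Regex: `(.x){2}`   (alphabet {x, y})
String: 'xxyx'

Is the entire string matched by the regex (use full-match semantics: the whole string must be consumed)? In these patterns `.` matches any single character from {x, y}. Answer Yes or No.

Yes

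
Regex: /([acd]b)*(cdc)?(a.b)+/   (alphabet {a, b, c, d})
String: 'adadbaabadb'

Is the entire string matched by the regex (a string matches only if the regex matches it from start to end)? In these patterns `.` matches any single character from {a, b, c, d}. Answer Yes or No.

No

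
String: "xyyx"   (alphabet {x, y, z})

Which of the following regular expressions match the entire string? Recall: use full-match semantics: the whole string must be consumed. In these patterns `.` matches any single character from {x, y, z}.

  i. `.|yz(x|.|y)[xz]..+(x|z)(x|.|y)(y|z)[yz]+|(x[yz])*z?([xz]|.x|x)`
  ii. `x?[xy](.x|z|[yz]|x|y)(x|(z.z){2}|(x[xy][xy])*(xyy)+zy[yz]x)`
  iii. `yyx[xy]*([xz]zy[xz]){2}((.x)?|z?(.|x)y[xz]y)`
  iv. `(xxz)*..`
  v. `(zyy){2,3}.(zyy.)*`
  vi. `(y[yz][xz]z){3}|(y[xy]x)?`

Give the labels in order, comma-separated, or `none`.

i → match
ii → match
iii → no match — must start with "yyx"
iv → no match
v → no match — must start with "zyy"
vi → no match

i, ii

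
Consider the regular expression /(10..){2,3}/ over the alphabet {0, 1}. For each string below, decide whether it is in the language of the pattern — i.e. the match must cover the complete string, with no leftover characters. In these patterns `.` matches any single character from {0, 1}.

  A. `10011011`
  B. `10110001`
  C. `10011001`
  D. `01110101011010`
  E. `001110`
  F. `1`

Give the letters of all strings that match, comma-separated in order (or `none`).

A → match
B → no match
C → match
D → no match — must start with `10`
E → no match — must start with `10`
F → no match — must start with `10`

A, C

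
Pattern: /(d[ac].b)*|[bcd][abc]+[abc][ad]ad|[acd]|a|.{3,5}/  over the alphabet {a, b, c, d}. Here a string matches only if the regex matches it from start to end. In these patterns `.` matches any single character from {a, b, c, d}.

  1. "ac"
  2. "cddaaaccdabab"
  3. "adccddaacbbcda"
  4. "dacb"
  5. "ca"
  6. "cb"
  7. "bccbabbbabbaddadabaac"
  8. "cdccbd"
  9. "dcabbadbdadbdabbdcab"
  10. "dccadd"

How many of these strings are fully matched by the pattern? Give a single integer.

1

1 → no match
2 → no match
3 → no match
4 → match
5 → no match
6 → no match
7 → no match
8 → no match
9 → no match
10 → no match
Total matched: 1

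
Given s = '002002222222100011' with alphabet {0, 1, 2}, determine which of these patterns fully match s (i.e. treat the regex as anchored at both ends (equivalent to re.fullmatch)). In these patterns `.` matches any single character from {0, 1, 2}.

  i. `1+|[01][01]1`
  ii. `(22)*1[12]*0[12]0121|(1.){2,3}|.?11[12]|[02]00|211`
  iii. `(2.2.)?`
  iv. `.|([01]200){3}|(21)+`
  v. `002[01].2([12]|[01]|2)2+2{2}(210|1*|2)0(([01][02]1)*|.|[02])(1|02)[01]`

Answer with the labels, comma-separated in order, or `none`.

v

i → no match
ii → no match
iii → no match
iv → no match
v → match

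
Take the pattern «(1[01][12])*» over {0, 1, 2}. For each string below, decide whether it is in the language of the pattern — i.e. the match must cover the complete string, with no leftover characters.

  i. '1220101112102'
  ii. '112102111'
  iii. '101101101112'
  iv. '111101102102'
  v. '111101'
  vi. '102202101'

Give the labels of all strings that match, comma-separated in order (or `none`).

i → no match
ii. '112102111' → match
iii. '101101101112' → match
iv. '111101102102' → match
v. '111101' → match
vi. '102202101' → no match

ii, iii, iv, v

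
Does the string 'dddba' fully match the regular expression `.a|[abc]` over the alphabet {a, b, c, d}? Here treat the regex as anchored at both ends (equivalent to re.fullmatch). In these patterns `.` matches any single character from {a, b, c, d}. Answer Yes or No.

No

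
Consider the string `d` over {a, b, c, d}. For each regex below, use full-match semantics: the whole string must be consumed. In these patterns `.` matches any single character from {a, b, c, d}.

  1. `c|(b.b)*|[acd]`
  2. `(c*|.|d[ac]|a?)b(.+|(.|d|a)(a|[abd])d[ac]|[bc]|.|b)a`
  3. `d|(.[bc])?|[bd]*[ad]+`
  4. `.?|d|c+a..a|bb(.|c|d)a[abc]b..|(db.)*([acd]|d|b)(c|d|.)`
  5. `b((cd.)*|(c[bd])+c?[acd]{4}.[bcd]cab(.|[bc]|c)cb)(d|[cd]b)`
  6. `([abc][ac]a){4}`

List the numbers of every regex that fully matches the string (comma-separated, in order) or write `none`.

1, 3, 4

1 → match
2 → no match — must end with `a`
3 → match
4 → match
5 → no match — must start with `b`
6 → no match — must end with `a`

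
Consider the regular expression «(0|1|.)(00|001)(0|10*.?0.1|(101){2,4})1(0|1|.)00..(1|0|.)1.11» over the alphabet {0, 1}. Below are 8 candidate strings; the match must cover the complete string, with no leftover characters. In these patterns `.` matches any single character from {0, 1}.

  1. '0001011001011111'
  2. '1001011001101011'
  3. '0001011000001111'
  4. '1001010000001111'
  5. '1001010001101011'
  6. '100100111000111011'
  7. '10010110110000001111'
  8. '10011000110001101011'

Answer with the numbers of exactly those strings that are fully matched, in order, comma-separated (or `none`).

1, 2, 3, 4, 5, 6, 7, 8

1 → match
2 → match
3 → match
4 → match
5 → match
6 → match
7 → match
8 → match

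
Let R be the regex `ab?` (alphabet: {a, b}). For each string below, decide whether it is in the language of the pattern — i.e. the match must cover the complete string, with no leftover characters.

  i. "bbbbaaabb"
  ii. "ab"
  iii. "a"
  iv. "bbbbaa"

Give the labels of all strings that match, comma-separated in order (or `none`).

i → no match — must start with "a"
ii → match
iii → match
iv → no match — must start with "a"

ii, iii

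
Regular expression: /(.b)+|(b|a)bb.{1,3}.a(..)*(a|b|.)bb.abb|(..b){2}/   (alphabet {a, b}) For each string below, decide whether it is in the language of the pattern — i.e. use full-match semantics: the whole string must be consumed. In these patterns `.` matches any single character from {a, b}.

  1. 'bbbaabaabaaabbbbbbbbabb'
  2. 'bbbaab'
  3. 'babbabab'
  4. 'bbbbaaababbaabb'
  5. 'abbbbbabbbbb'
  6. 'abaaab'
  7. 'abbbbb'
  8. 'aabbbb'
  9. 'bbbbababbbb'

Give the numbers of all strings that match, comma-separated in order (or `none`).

1, 2, 4, 5, 7, 8

1 → match
2 → match
3 → no match
4 → match
5 → match
6 → no match
7 → match
8 → match
9 → no match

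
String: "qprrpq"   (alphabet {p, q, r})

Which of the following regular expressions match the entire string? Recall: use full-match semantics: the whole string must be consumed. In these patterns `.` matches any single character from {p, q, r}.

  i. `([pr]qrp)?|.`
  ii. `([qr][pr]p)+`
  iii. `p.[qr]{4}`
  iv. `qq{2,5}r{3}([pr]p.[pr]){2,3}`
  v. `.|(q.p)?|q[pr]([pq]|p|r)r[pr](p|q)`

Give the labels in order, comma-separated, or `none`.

v

i → no match
ii → no match — must end with "p"
iii → no match — must start with "p"
iv → no match — must start with "qq"
v → match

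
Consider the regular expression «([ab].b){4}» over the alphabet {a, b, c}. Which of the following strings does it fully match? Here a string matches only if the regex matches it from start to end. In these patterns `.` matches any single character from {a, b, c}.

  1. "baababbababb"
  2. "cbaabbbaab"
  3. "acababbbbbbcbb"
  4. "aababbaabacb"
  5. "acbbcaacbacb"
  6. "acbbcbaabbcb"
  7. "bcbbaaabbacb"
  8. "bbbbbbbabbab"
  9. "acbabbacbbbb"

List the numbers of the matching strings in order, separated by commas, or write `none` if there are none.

1. "baababbababb" → no match
2. "cbaabbbaab" → no match
3 → no match
4. "aababbaabacb" → match
5. "acbbcaacbacb" → no match
6. "acbbcbaabbcb" → match
7. "bcbbaaabbacb" → no match
8. "bbbbbbbabbab" → match
9. "acbabbacbbbb" → match

4, 6, 8, 9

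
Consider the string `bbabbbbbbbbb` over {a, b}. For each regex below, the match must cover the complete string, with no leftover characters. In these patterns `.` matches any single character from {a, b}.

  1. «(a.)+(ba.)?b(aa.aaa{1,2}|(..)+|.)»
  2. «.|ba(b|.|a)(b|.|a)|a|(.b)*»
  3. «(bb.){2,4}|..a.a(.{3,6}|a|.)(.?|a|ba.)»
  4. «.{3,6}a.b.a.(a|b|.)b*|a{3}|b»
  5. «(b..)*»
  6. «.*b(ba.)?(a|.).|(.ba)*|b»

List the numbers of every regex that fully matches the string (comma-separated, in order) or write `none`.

1 → no match — must start with `a`
2 → match
3 → match
4 → no match
5 → match
6 → match

2, 3, 5, 6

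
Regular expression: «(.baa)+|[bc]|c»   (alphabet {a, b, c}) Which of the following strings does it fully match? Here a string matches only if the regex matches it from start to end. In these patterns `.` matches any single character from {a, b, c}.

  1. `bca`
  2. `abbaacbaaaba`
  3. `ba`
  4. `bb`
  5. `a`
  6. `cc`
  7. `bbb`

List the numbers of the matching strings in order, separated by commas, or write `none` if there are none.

1 → no match
2 → no match
3 → no match
4 → no match
5 → no match
6 → no match
7 → no match

none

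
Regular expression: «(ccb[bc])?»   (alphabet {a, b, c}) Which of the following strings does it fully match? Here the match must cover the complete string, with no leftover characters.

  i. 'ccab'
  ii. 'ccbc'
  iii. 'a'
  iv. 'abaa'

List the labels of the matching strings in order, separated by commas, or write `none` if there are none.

ii

i → no match
ii → match
iii → no match
iv → no match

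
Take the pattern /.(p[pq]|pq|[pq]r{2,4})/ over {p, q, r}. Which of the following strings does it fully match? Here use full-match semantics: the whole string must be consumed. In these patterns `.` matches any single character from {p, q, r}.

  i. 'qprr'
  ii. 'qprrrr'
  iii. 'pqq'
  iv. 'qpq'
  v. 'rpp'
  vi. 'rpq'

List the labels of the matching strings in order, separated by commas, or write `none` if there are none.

i → match
ii → match
iii → no match
iv → match
v → match
vi → match

i, ii, iv, v, vi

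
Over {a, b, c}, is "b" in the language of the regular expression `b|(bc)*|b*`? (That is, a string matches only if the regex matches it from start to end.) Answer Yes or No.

Yes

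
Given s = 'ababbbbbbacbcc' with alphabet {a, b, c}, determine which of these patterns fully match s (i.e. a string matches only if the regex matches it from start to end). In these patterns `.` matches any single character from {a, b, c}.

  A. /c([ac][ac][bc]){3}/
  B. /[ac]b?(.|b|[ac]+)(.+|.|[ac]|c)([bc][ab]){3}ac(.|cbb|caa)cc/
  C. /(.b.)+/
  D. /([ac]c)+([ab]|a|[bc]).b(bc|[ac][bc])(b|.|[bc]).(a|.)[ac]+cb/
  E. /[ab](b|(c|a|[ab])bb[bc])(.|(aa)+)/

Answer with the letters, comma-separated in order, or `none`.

A → no match — must start with 'c'
B → match
C → no match
D → no match — must end with 'cb'
E → no match

B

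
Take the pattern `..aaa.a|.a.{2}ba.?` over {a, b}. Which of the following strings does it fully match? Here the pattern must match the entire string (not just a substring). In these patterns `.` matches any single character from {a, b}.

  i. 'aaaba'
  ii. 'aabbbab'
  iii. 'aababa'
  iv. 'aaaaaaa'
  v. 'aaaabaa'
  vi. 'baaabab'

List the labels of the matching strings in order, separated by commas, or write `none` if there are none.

ii, iii, iv, v, vi

i → no match
ii → match
iii → match
iv → match
v → match
vi → match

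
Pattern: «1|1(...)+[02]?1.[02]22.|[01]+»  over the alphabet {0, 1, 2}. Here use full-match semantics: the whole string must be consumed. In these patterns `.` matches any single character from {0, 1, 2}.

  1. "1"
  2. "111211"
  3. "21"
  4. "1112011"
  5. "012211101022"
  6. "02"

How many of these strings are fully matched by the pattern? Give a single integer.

1 → match
2 → no match
3 → no match
4 → no match
5 → no match
6 → no match
Total matched: 1

1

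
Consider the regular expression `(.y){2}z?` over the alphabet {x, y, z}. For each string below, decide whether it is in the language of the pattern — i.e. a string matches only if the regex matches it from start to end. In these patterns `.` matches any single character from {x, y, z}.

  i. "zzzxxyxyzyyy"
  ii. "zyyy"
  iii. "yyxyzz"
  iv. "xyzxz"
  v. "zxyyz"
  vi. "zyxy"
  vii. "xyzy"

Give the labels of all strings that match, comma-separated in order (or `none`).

i → no match
ii → match
iii → no match
iv → no match
v → no match
vi → match
vii → match

ii, vi, vii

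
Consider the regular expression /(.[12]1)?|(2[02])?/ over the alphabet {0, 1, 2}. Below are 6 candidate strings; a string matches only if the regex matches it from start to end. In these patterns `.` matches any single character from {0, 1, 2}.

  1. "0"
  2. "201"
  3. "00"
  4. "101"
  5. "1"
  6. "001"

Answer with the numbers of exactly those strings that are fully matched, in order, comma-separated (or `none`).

1 → no match
2 → no match
3 → no match
4 → no match
5 → no match
6 → no match

none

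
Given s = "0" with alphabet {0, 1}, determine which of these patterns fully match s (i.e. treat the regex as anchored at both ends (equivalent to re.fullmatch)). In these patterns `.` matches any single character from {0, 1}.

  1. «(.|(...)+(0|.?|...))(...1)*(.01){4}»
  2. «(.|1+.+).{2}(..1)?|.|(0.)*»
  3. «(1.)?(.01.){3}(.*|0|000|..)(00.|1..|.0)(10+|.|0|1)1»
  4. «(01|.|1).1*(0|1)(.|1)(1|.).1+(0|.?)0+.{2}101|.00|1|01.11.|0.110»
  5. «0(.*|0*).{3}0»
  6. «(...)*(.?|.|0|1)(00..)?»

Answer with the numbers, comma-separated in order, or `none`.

2, 6

1 → no match — must end with "01"
2 → match
3 → no match — must end with "1"
4 → no match
5 → no match
6 → match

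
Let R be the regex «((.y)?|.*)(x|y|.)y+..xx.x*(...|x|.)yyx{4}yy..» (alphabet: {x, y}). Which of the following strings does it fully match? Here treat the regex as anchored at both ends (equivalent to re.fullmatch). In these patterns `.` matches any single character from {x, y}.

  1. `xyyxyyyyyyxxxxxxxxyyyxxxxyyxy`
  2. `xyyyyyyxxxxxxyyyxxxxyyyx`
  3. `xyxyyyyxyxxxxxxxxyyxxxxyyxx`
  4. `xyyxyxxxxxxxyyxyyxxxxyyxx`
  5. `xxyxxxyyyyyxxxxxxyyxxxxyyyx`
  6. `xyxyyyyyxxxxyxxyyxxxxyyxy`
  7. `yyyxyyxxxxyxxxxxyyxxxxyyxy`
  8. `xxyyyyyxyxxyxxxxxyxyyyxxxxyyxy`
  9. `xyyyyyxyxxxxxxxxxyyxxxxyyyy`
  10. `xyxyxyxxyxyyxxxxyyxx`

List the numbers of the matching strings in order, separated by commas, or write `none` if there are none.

1, 2, 3, 4, 5, 6, 7, 8, 9, 10

1 → match
2 → match
3 → match
4 → match
5 → match
6 → match
7 → match
8 → match
9 → match
10 → match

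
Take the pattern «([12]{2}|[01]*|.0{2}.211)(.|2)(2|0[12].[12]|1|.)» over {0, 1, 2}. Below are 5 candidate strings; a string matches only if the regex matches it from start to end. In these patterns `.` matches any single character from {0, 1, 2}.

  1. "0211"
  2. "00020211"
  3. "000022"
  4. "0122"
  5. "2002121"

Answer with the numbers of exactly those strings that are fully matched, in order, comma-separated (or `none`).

2, 3, 4

1. "0211" → no match
2. "00020211" → match
3. "000022" → match
4. "0122" → match
5. "2002121" → no match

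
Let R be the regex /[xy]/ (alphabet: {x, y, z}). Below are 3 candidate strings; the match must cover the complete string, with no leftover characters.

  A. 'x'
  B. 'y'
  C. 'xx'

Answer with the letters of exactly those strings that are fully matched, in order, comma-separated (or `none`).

A, B

A → match
B → match
C → no match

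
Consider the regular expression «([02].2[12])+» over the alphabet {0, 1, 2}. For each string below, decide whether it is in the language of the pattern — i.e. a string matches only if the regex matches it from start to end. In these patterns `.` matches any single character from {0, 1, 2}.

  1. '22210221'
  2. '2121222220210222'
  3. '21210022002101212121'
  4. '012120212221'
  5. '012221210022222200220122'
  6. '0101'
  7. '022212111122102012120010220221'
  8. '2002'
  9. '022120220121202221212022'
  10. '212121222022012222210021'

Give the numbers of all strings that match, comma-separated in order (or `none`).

1 → match
2 → match
3 → match
4 → match
5 → match
6 → no match
7 → no match
8 → no match
9 → match
10 → match

1, 2, 3, 4, 5, 9, 10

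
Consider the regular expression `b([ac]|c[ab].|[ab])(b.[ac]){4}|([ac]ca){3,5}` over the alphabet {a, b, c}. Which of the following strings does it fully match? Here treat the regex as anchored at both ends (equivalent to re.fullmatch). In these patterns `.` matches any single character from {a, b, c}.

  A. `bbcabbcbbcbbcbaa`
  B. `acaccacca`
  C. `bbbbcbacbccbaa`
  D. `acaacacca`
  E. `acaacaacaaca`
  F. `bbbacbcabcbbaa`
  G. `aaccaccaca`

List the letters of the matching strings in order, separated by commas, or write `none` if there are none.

B, C, D, E

A → no match
B → match
C → match
D → match
E → match
F → no match
G → no match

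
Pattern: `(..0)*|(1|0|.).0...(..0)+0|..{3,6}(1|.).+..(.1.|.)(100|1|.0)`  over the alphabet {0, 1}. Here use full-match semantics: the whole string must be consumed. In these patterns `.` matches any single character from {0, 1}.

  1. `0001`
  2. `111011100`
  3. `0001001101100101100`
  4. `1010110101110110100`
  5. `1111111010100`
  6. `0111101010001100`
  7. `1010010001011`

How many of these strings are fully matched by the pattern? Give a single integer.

5

1 → no match
2 → no match
3 → match
4 → match
5 → match
6 → match
7 → match
Total matched: 5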